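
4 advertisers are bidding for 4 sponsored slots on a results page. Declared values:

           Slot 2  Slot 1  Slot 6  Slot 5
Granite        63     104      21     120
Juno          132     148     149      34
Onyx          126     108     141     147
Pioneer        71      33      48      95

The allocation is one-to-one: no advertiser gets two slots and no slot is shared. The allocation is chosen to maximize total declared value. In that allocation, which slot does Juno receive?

Juno receives Slot 1.

Treat this as an assignment problem: match each advertiser to one slot.
Optimal: Granite→Slot 5 ($120), Juno→Slot 1 ($148), Onyx→Slot 6 ($141), Pioneer→Slot 2 ($71) — total 120+148+141+71 = $480.
Next-best assignment: Granite→Slot 1, Juno→Slot 6, Onyx→Slot 2, Pioneer→Slot 5 = $474.
No other one-to-one assignment exceeds $480.
Juno's own top slot is Slot 6 ($149), but forcing Juno→Slot 6 and reassigning the rest optimally gives only $474 — worse by 6.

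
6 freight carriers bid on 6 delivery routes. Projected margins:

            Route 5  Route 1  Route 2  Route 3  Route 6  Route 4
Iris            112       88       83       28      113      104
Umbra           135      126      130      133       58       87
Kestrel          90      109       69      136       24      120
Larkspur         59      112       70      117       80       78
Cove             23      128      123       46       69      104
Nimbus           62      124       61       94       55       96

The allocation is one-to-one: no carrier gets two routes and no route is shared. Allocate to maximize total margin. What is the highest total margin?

Maximum total: $732k

Optimal: Iris→Route 6 ($113k), Umbra→Route 5 ($135k), Kestrel→Route 4 ($120k), Larkspur→Route 3 ($117k), Cove→Route 2 ($123k), Nimbus→Route 1 ($124k) — total 113+135+120+117+123+124 = $732k.
Column-greedy (each route in turn goes to its best remaining carrier) gives $658k, worse by 74.
Next-best assignment: Iris→Route 6, Umbra→Route 5, Kestrel→Route 3, Larkspur→Route 1, Cove→Route 2, Nimbus→Route 4 = $715k.
Swapping Umbra↔Nimbus (Umbra→Route 1 $126k, Nimbus→Route 5 $62k) loses 71.
No other one-to-one assignment exceeds $732k.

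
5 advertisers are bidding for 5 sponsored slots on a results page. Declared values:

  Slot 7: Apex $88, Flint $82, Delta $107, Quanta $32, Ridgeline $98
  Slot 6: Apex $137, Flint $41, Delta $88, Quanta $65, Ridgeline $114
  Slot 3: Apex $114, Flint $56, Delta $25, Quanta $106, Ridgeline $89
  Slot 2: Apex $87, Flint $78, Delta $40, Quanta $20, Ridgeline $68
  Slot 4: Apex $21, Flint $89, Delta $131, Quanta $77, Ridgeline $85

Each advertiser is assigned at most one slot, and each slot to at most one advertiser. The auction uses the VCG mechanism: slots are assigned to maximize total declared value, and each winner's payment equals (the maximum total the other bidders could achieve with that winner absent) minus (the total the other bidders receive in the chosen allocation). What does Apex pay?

Efficient allocation: Apex→Slot 6 ($137), Flint→Slot 2 ($78), Delta→Slot 4 ($131), Quanta→Slot 3 ($106), Ridgeline→Slot 7 ($98); total welfare W = $550.
Apex receives Slot 6 at value $137, so the others get W − 137 = $413.
Without Apex: best allocation of the remaining 4 bidders over all 5 slots is Flint→Slot 7 ($82), Delta→Slot 4 ($131), Quanta→Slot 3 ($106), Ridgeline→Slot 6 ($114), total $433.
VCG payment = (others' best without Apex) − (others' welfare with Apex) = 433 − 413 = $20.

Apex pays $20.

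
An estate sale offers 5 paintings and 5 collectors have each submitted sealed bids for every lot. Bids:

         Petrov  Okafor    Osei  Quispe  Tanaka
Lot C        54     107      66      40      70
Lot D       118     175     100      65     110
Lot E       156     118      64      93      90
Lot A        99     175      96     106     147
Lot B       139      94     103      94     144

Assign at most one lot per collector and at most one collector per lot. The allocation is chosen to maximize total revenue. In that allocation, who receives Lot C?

This is the linear assignment problem.
Optimal: Petrov→Lot E ($156), Okafor→Lot D ($175), Osei→Lot C ($66), Quispe→Lot A ($106), Tanaka→Lot B ($144) — total 156+175+66+106+144 = $647.
Max-entry greedy (repeatedly take the single best remaining cell) gives $621, worse by 26.
Next-best assignment: Petrov→Lot E, Okafor→Lot D, Osei→Lot C, Quispe→Lot B, Tanaka→Lot A = $638.
Osei's own top lot is Lot B ($103), but forcing Osei→Lot B and reassigning the rest optimally gives only $621 — worse by 26.

Osei receives Lot C.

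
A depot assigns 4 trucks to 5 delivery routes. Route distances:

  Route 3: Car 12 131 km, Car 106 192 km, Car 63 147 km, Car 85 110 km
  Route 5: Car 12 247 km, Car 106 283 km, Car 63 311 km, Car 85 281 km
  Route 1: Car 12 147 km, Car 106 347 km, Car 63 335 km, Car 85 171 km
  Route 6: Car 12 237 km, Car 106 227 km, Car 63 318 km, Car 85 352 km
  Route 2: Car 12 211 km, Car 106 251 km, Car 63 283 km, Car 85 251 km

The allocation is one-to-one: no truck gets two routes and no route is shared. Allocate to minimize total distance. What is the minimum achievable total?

Treat this as an assignment problem: match each truck to one route.
Optimal: Car 12→Route 2 (211 km), Car 106→Route 6 (227 km), Car 63→Route 3 (147 km), Car 85→Route 1 (171 km) — total 211+227+147+171 = 756 km.
Row-greedy (each truck in turn takes its cheapest remaining route) gives 812 km, worse by 56.

Minimum total: 756 km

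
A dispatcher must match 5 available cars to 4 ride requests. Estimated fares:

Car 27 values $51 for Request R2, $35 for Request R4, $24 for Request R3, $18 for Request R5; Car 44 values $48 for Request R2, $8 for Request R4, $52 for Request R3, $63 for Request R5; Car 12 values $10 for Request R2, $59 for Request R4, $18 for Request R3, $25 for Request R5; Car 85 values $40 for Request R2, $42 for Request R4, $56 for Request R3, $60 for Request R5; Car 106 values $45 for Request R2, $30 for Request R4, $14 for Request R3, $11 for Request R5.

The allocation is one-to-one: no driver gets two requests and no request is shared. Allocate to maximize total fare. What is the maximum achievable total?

Optimal: Car 27→Request R2 ($51), Car 12→Request R4 ($59), Car 85→Request R3 ($56), Car 44→Request R5 ($63) — total 51+59+56+63 = $229.

Max total: $229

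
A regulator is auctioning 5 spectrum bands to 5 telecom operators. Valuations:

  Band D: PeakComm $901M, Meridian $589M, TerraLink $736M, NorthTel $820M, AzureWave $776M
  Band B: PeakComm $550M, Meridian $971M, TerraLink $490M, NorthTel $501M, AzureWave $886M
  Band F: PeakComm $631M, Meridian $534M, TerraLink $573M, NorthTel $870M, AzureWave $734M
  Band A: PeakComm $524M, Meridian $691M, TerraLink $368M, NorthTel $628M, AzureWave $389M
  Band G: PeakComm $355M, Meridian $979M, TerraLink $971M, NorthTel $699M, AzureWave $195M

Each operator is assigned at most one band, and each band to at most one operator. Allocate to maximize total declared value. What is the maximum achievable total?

Maximum total: $4319M

Optimal: PeakComm→Band D ($901M), Meridian→Band A ($691M), TerraLink→Band G ($971M), NorthTel→Band F ($870M), AzureWave→Band B ($886M) — total 901+691+971+870+886 = $4319M.
Next-best assignment: PeakComm→Band D, Meridian→Band B, TerraLink→Band G, NorthTel→Band A, AzureWave→Band F = $4205M.
Swapping PeakComm↔TerraLink (PeakComm→Band G $355M, TerraLink→Band D $736M) loses 781.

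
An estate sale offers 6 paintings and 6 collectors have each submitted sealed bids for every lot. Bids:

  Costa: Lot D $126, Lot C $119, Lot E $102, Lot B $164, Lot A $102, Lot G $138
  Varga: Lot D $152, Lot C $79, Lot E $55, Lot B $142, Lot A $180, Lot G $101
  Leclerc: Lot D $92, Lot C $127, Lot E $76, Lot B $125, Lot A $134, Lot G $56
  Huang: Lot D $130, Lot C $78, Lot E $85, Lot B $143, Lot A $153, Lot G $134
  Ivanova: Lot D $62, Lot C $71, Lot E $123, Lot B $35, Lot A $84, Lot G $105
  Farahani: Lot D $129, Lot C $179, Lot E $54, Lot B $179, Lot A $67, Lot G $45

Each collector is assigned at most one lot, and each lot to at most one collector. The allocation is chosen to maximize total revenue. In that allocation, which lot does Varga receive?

Varga receives Lot D.

Optimal: Costa→Lot B ($164), Varga→Lot D ($152), Leclerc→Lot A ($134), Huang→Lot G ($134), Ivanova→Lot E ($123), Farahani→Lot C ($179) — total 164+152+134+134+123+179 = $886.
Column-greedy (each lot in turn goes to its best remaining collector) gives $827, worse by 59.
Varga's own top lot is Lot A ($180), but forcing Varga→Lot A and reassigning the rest optimally gives only $877 — worse by 9.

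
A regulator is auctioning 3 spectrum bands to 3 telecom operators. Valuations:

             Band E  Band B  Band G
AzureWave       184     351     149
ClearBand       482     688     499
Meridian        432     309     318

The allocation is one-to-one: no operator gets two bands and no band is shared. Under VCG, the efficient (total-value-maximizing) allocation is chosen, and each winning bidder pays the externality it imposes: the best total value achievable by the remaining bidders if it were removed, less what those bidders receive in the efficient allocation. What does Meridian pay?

Efficient allocation: AzureWave→Band B ($351M), ClearBand→Band G ($499M), Meridian→Band E ($432M); total welfare W = $1282M.
Meridian receives Band E at value $432M, so the others get W − 432 = $850M.
Without Meridian: best allocation of the remaining 2 bidders over all 3 bands is AzureWave→Band E ($184M), ClearBand→Band B ($688M), total $872M.
VCG payment = (others' best without Meridian) − (others' welfare with Meridian) = 872 − 850 = $22M.

Meridian pays $22M.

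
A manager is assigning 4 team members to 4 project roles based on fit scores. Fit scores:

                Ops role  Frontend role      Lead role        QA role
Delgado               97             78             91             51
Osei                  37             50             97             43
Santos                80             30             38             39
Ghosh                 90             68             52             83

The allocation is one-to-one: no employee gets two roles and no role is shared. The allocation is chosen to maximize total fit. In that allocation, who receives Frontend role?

Delgado receives Frontend role.

Optimal: Delgado→Frontend role (78 pts), Osei→Lead role (97 pts), Santos→Ops role (80 pts), Ghosh→QA role (83 pts) — total 78+97+80+83 = 338 pts.
Row-greedy (each employee in turn takes its best remaining role) gives 301 pts, worse by 37.
No other one-to-one assignment exceeds 338 pts.
Delgado's own top role is Ops role (97 pts), but forcing Delgado→Ops role and reassigning the rest optimally gives only 307 pts — worse by 31.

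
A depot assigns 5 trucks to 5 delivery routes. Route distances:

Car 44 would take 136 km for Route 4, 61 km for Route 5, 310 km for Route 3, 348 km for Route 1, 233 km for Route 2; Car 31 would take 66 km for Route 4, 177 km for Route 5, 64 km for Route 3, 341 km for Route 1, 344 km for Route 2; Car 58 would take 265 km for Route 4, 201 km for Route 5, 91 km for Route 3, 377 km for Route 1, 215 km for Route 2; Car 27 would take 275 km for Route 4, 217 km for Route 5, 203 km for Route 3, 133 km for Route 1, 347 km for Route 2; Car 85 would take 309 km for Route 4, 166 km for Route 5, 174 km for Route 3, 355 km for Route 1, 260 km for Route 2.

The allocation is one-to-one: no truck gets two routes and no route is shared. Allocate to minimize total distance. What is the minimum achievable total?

Min total: 611 km

Treat this as an assignment problem: match each truck to one route.
Optimal: Car 44→Route 5 (61 km), Car 31→Route 4 (66 km), Car 58→Route 3 (91 km), Car 27→Route 1 (133 km), Car 85→Route 2 (260 km) — total 61+66+91+133+260 = 611 km.
Next-best assignment: Car 44→Route 5, Car 31→Route 4, Car 58→Route 2, Car 27→Route 1, Car 85→Route 3 = 649 km.
Checked against all permutations: 611 km is optimal.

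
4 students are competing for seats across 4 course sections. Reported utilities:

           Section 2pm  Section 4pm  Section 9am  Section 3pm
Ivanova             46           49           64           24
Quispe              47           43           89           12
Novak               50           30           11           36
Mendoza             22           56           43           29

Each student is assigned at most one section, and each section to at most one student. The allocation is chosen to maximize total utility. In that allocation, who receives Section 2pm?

Ivanova receives Section 2pm.

Optimal: Ivanova→Section 2pm (46 points), Quispe→Section 9am (89 points), Novak→Section 3pm (36 points), Mendoza→Section 4pm (56 points) — total 46+89+36+56 = 227 points.
Swapping Mendoza↔Quispe (Mendoza→Section 9am 43 points, Quispe→Section 4pm 43 points) loses 59.
No other one-to-one assignment exceeds 227 points.
Ivanova's own top section is Section 9am (64 points), but forcing Ivanova→Section 9am and reassigning the rest optimally gives only 203 points — worse by 24.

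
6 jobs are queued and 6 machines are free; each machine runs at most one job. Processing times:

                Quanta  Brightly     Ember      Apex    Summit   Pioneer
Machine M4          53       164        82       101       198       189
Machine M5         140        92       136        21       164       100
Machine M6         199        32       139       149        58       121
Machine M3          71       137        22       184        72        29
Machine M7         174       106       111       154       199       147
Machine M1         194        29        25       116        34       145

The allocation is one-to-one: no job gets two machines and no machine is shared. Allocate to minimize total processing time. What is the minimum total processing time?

Min total: 280 min

This is a one-to-one assignment (minimum-cost bipartite matching).
Optimal: Quanta→Machine M4 (53 min), Brightly→Machine M6 (32 min), Ember→Machine M7 (111 min), Apex→Machine M5 (21 min), Summit→Machine M1 (34 min), Pioneer→Machine M3 (29 min) — total 53+32+111+21+34+29 = 280 min.
Row-greedy (each job in turn takes its cheapest remaining machine) gives 330 min, worse by 50.
Next-best assignment: Quanta→Machine M4, Brightly→Machine M7, Ember→Machine M1, Apex→Machine M5, Summit→Machine M6, Pioneer→Machine M3 = 292 min.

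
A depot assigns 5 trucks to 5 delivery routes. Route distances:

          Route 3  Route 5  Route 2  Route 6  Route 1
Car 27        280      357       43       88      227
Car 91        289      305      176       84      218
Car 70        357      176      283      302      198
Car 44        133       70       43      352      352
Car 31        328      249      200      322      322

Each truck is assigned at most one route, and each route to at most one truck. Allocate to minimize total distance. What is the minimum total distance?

Treat this as an assignment problem: match each truck to one route.
Optimal: Car 27→Route 2 (43 km), Car 91→Route 6 (84 km), Car 70→Route 1 (198 km), Car 44→Route 3 (133 km), Car 31→Route 5 (249 km) — total 43+84+198+133+249 = 707 km.
Row-greedy (each truck in turn takes its cheapest remaining route) gives 758 km, worse by 51.
Next-best assignment: Car 27→Route 2, Car 91→Route 6, Car 70→Route 1, Car 44→Route 5, Car 31→Route 3 = 723 km.

Minimum total: 707 km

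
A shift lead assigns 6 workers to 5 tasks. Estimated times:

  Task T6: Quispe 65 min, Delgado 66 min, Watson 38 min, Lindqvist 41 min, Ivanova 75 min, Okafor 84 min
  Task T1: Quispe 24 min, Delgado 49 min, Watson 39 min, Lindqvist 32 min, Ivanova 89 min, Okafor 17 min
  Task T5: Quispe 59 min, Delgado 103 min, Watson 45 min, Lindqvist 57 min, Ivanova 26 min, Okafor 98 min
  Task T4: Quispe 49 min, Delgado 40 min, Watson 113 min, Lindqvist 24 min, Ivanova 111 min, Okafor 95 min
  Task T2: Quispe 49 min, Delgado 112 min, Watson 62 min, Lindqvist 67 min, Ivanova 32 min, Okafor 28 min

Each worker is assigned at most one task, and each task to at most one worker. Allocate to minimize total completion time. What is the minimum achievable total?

Optimal: Watson→Task T6 (38 min), Quispe→Task T1 (24 min), Ivanova→Task T5 (26 min), Lindqvist→Task T4 (24 min), Okafor→Task T2 (28 min) — total 38+24+26+24+28 = 140 min.
Row-greedy (each worker in turn takes its cheapest remaining task) gives 191 min, worse by 51.
Next-best assignment: Watson→Task T6, Okafor→Task T1, Ivanova→Task T5, Lindqvist→Task T4, Quispe→Task T2 = 154 min.

Min total: 140 min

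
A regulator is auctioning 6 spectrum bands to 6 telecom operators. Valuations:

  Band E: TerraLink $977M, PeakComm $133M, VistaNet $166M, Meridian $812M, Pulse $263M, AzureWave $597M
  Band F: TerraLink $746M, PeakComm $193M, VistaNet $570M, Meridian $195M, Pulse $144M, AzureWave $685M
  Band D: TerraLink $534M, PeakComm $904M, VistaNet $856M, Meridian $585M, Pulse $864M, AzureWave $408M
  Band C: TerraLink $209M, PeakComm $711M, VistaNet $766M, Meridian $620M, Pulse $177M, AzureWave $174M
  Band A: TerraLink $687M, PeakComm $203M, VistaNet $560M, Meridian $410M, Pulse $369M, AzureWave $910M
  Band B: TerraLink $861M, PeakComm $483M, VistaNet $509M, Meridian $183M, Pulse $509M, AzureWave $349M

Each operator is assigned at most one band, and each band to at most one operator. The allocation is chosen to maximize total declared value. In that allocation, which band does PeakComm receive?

Optimal: TerraLink→Band B ($861M), PeakComm→Band C ($711M), VistaNet→Band F ($570M), Meridian→Band E ($812M), Pulse→Band D ($864M), AzureWave→Band A ($910M) — total 861+711+570+812+864+910 = $4728M.
Max-entry greedy (repeatedly take the single best remaining cell) gives $4261M, worse by 467.
Next-best assignment: TerraLink→Band F, PeakComm→Band D, VistaNet→Band C, Meridian→Band E, Pulse→Band B, AzureWave→Band A = $4647M.
Swapping Pulse↔AzureWave (Pulse→Band A $369M, AzureWave→Band D $408M) loses 997.
Checked against all permutations: $4728M is optimal.
PeakComm's own top band is Band D ($904M), but forcing PeakComm→Band D and reassigning the rest optimally gives only $4647M — worse by 81.

PeakComm receives Band C.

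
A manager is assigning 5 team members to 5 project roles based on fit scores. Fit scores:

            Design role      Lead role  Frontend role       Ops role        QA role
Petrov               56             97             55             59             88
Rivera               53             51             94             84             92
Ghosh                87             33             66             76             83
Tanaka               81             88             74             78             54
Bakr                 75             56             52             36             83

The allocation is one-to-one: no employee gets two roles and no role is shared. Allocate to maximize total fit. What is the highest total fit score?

Maximum total: 439 pts

This is the linear assignment problem.
Optimal: Petrov→Lead role (97 pts), Rivera→Frontend role (94 pts), Ghosh→Design role (87 pts), Tanaka→Ops role (78 pts), Bakr→QA role (83 pts) — total 97+94+87+78+83 = 439 pts.
Swapping Petrov↔Ghosh (Petrov→Design role 56 pts, Ghosh→Lead role 33 pts) loses 95.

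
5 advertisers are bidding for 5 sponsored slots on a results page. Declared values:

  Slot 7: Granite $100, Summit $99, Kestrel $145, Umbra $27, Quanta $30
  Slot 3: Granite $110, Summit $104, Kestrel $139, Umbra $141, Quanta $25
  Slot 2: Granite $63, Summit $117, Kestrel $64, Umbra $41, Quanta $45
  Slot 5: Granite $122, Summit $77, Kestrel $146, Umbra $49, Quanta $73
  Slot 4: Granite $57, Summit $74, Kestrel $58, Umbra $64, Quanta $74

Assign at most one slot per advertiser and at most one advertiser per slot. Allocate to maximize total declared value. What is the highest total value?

Optimal: Granite→Slot 5 ($122), Summit→Slot 2 ($117), Kestrel→Slot 7 ($145), Umbra→Slot 3 ($141), Quanta→Slot 4 ($74) — total 122+117+145+141+74 = $599.
Max-entry greedy (repeatedly take the single best remaining cell) gives $578, worse by 21.
Swapping Kestrel↔Granite (Kestrel→Slot 5 $146, Granite→Slot 7 $100) loses 21.

Max total: $599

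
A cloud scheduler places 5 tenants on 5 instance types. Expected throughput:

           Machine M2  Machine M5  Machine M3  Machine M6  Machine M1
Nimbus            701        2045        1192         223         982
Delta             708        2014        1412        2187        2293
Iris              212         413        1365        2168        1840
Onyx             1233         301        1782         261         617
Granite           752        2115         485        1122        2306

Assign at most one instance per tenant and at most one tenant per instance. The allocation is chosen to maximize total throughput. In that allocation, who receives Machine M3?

Delta receives Machine M3.

Optimal: Nimbus→Machine M5 (2045 ops/s), Delta→Machine M3 (1412 ops/s), Iris→Machine M6 (2168 ops/s), Onyx→Machine M2 (1233 ops/s), Granite→Machine M1 (2306 ops/s) — total 2045+1412+2168+1233+2306 = 9164 ops/s.
Max-entry greedy (repeatedly take the single best remaining cell) gives 8532 ops/s, worse by 632.
Swapping Nimbus↔Onyx (Nimbus→Machine M2 701 ops/s, Onyx→Machine M5 301 ops/s) loses 2276.
No other one-to-one assignment exceeds 9164 ops/s.
Delta's own top instance is Machine M1 (2293 ops/s), but forcing Delta→Machine M1 and reassigning the rest optimally gives only 9059 ops/s — worse by 105.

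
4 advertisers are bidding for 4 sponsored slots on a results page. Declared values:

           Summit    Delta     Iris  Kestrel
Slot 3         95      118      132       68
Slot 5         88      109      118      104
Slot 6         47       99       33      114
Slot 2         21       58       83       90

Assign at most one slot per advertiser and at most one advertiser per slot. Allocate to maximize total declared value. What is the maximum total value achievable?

Optimal: Summit→Slot 5 ($88), Delta→Slot 6 ($99), Iris→Slot 3 ($132), Kestrel→Slot 2 ($90) — total 88+99+132+90 = $409.
Row-greedy (each advertiser in turn takes its best remaining slot) gives $401, worse by 8.
Next-best assignment: Summit→Slot 5, Delta→Slot 3, Iris→Slot 2, Kestrel→Slot 6 = $403.
No other one-to-one assignment exceeds $409.

Maximum total: $409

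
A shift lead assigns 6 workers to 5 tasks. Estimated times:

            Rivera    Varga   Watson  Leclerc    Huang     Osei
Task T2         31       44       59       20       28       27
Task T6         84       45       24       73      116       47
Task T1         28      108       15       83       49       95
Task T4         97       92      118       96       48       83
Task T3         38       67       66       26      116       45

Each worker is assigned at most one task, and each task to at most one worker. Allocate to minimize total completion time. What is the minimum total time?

Treat this as an assignment problem: match each worker to one task.
Optimal: Osei→Task T2 (27 min), Watson→Task T6 (24 min), Rivera→Task T1 (28 min), Huang→Task T4 (48 min), Leclerc→Task T3 (26 min) — total 27+24+28+48+26 = 153 min.
Min-entry greedy (repeatedly take the single cheapest remaining cell) gives 166 min, worse by 13.
Swapping Leclerc↔Osei (Leclerc→Task T2 20 min, Osei→Task T3 45 min) adds 12.
Checked against all permutations: 153 min is optimal.

Min total: 153 min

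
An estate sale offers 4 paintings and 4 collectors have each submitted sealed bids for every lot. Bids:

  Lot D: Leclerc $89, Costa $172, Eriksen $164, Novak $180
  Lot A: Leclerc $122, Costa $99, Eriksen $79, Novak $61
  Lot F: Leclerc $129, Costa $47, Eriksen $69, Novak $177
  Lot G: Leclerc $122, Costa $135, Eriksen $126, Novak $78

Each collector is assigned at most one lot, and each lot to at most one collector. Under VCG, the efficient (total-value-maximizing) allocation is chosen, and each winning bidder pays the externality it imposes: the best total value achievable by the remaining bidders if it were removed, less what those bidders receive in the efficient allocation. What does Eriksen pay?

Efficient allocation: Leclerc→Lot A ($122), Costa→Lot G ($135), Eriksen→Lot D ($164), Novak→Lot F ($177); total welfare W = $598.
Eriksen receives Lot D at value $164, so the others get W − 164 = $434.
Without Eriksen: best allocation of the remaining 3 bidders over all 4 lots is Leclerc→Lot A ($122), Costa→Lot D ($172), Novak→Lot F ($177), total $471.
VCG payment = (others' best without Eriksen) − (others' welfare with Eriksen) = 471 − 434 = $37.

Eriksen pays $37.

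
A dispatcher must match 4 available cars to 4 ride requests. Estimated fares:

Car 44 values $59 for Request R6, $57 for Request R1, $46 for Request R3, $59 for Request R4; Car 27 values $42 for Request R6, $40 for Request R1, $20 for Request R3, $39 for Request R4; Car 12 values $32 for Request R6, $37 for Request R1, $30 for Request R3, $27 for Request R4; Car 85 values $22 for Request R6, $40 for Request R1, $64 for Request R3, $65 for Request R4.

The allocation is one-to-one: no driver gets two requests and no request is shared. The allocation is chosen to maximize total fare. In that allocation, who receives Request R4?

This is the linear assignment problem.
Optimal: Car 44→Request R4 ($59), Car 27→Request R6 ($42), Car 12→Request R1 ($37), Car 85→Request R3 ($64) — total 59+42+37+64 = $202.
Next-best assignment: Car 44→Request R6, Car 27→Request R4, Car 12→Request R1, Car 85→Request R3 = $199.
Swapping Car 27↔Car 12 (Car 27→Request R1 $40, Car 12→Request R6 $32) loses 7.
Checked against all permutations: $202 is optimal.
Car 44's own top request is Request R6 ($59), but forcing Car 44→Request R6 and reassigning the rest optimally gives only $199 — worse by 3.

Car 44 receives Request R4.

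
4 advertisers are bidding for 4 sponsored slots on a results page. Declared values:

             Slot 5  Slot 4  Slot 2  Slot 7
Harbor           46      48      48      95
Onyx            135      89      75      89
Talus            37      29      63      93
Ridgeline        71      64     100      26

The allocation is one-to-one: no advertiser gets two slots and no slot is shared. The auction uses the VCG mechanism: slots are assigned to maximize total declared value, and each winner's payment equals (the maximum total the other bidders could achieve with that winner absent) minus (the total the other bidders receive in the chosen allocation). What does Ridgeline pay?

Ridgeline pays $17.

Efficient allocation: Harbor→Slot 4 ($48), Onyx→Slot 5 ($135), Talus→Slot 7 ($93), Ridgeline→Slot 2 ($100); total welfare W = $376.
Ridgeline receives Slot 2 at value $100, so the others get W − 100 = $276.
Without Ridgeline: best allocation of the remaining 3 bidders over all 4 slots is Harbor→Slot 7 ($95), Onyx→Slot 5 ($135), Talus→Slot 2 ($63), total $293.
VCG payment = (others' best without Ridgeline) − (others' welfare with Ridgeline) = 293 − 276 = $17.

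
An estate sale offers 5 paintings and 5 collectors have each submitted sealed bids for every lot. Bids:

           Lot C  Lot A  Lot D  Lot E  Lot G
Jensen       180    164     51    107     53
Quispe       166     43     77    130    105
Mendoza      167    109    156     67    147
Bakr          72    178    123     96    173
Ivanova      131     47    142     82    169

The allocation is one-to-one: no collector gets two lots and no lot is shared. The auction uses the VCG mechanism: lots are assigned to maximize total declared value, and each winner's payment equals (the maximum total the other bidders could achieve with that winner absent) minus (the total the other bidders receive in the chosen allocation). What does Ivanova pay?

Ivanova pays $15.

Efficient allocation: Jensen→Lot C ($180), Quispe→Lot E ($130), Mendoza→Lot D ($156), Bakr→Lot A ($178), Ivanova→Lot G ($169); total welfare W = $813.
Ivanova receives Lot G at value $169, so the others get W − 169 = $644.
Without Ivanova: best allocation of the remaining 4 bidders over all 5 lots is Jensen→Lot A ($164), Quispe→Lot C ($166), Mendoza→Lot D ($156), Bakr→Lot G ($173), total $659.
VCG payment = (others' best without Ivanova) − (others' welfare with Ivanova) = 659 − 644 = $15.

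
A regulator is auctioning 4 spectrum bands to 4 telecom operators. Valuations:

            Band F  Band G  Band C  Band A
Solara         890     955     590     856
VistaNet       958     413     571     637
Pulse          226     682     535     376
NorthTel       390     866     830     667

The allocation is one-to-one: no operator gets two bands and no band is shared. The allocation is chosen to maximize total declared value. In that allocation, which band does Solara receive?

Solara receives Band A.

Optimal: Solara→Band A ($856M), VistaNet→Band F ($958M), Pulse→Band G ($682M), NorthTel→Band C ($830M) — total 856+958+682+830 = $3326M.
Column-greedy (each band in turn goes to its best remaining operator) gives $3119M, worse by 207.
No other one-to-one assignment exceeds $3326M.
Solara's own top band is Band G ($955M), but forcing Solara→Band G and reassigning the rest optimally gives only $3119M — worse by 207.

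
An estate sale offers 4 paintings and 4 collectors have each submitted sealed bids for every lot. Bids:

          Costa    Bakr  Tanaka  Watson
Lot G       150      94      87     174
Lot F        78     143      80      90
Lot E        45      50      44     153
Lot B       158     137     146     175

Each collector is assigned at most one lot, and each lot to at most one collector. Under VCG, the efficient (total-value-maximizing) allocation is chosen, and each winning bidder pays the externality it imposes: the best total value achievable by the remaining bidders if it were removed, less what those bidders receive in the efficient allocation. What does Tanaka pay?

Tanaka pays $29.

Efficient allocation: Costa→Lot G ($150), Bakr→Lot F ($143), Tanaka→Lot B ($146), Watson→Lot E ($153); total welfare W = $592.
Tanaka receives Lot B at value $146, so the others get W − 146 = $446.
Without Tanaka: best allocation of the remaining 3 bidders over all 4 lots is Costa→Lot B ($158), Bakr→Lot F ($143), Watson→Lot G ($174), total $475.
VCG payment = (others' best without Tanaka) − (others' welfare with Tanaka) = 475 − 446 = $29.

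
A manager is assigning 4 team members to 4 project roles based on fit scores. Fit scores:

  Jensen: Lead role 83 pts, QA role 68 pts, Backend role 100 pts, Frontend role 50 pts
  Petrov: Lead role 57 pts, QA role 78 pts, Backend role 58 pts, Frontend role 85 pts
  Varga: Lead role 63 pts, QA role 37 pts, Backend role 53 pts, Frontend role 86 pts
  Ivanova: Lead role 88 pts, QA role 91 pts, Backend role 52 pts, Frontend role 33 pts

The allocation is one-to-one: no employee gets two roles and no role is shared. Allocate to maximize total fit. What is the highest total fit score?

This is a one-to-one assignment (maximum-weight bipartite matching).
Optimal: Jensen→Backend role (100 pts), Petrov→QA role (78 pts), Varga→Frontend role (86 pts), Ivanova→Lead role (88 pts) — total 100+78+86+88 = 352 pts.
Max-entry greedy (repeatedly take the single best remaining cell) gives 334 pts, worse by 18.
Every other assignment is strictly worse.

Maximum total: 352 pts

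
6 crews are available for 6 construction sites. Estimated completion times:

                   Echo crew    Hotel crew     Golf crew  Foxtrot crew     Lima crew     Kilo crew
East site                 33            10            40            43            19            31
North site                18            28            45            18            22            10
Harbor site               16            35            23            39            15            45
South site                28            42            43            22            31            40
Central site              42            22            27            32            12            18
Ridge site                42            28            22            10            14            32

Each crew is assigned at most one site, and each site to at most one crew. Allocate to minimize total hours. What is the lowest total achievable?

Optimal: Echo crew→Harbor site (16 hours), Hotel crew→East site (10 hours), Golf crew→Ridge site (22 hours), Foxtrot crew→South site (22 hours), Lima crew→Central site (12 hours), Kilo crew→North site (10 hours) — total 16+10+22+22+12+10 = 92 hours.
Row-greedy (each crew in turn takes its cheapest remaining site) gives 118 hours, worse by 26.
Next-best assignment: Echo crew→South site, Hotel crew→East site, Golf crew→Harbor site, Foxtrot crew→Ridge site, Lima crew→Central site, Kilo crew→North site = 93 hours.
Every other assignment is strictly worse.

Min total: 92 hours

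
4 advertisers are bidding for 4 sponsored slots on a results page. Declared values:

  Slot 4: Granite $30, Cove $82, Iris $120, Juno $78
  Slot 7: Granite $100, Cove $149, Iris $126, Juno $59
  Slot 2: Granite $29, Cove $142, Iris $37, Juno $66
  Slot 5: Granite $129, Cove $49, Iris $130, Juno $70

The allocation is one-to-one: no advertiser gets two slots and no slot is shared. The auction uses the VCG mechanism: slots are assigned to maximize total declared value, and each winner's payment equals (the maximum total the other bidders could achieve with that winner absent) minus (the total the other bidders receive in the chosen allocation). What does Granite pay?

Granite pays $11.

Efficient allocation: Granite→Slot 5 ($129), Cove→Slot 2 ($142), Iris→Slot 7 ($126), Juno→Slot 4 ($78); total welfare W = $475.
Granite receives Slot 5 at value $129, so the others get W − 129 = $346.
Without Granite: best allocation of the remaining 3 bidders over all 4 slots is Cove→Slot 7 ($149), Iris→Slot 5 ($130), Juno→Slot 4 ($78), total $357.
VCG payment = (others' best without Granite) − (others' welfare with Granite) = 357 − 346 = $11.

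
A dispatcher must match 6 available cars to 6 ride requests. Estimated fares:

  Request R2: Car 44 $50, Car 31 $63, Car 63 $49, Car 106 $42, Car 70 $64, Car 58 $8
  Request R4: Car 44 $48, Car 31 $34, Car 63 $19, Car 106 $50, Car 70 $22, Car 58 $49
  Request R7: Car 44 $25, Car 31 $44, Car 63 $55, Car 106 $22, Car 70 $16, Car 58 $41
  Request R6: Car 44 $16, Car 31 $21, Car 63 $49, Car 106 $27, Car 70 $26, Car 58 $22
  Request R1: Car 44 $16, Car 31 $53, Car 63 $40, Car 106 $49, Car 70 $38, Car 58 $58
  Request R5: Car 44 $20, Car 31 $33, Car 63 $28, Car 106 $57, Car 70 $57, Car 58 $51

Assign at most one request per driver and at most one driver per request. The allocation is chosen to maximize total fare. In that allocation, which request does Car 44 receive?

Optimal: Car 44→Request R4 ($48), Car 31→Request R7 ($44), Car 63→Request R6 ($49), Car 106→Request R5 ($57), Car 70→Request R2 ($64), Car 58→Request R1 ($58) — total 48+44+49+57+64+58 = $320.
Column-greedy (each request in turn goes to its best remaining driver) gives $264, worse by 56.
Next-best assignment: Car 44→Request R4, Car 31→Request R1, Car 63→Request R6, Car 106→Request R5, Car 70→Request R2, Car 58→Request R7 = $312.
Checked against all permutations: $320 is optimal.
Car 44's own top request is Request R2 ($50), but forcing Car 44→Request R2 and reassigning the rest optimally gives only $308 — worse by 12.

Car 44 receives Request R4.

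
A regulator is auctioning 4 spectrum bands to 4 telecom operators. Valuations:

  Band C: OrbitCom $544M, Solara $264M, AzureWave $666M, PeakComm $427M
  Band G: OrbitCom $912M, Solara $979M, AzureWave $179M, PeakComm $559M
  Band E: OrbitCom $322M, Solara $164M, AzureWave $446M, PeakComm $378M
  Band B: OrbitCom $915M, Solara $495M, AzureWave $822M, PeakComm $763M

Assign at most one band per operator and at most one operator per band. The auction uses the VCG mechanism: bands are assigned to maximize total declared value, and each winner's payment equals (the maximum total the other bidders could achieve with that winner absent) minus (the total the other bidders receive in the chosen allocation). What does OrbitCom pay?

OrbitCom pays $385M.

Efficient allocation: OrbitCom→Band B ($915M), Solara→Band G ($979M), AzureWave→Band C ($666M), PeakComm→Band E ($378M); total welfare W = $2938M.
OrbitCom receives Band B at value $915M, so the others get W − 915 = $2023M.
Without OrbitCom: best allocation of the remaining 3 bidders over all 4 bands is Solara→Band G ($979M), AzureWave→Band C ($666M), PeakComm→Band B ($763M), total $2408M.
VCG payment = (others' best without OrbitCom) − (others' welfare with OrbitCom) = 2408 − 2023 = $385M.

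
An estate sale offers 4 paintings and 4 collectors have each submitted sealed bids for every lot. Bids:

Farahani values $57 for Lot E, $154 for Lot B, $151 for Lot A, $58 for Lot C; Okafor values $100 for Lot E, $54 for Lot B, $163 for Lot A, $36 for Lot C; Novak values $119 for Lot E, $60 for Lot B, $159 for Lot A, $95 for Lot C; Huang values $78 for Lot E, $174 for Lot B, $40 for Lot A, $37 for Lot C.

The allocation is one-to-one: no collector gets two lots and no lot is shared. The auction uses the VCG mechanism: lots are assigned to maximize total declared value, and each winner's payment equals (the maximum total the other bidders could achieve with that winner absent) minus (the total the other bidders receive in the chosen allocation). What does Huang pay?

Huang pays $90.

Efficient allocation: Farahani→Lot A ($151), Okafor→Lot E ($100), Novak→Lot C ($95), Huang→Lot B ($174); total welfare W = $520.
Huang receives Lot B at value $174, so the others get W − 174 = $346.
Without Huang: best allocation of the remaining 3 bidders over all 4 lots is Farahani→Lot B ($154), Okafor→Lot A ($163), Novak→Lot E ($119), total $436.
VCG payment = (others' best without Huang) − (others' welfare with Huang) = 436 − 346 = $90.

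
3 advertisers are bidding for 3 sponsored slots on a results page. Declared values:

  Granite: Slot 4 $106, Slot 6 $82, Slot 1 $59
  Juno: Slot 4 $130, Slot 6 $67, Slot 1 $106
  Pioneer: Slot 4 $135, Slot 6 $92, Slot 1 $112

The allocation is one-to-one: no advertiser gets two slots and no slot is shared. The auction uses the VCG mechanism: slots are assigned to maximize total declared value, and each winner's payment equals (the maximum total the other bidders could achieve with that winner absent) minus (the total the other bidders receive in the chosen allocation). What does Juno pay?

Juno pays $24.

Efficient allocation: Granite→Slot 6 ($82), Juno→Slot 4 ($130), Pioneer→Slot 1 ($112); total welfare W = $324.
Juno receives Slot 4 at value $130, so the others get W − 130 = $194.
Without Juno: best allocation of the remaining 2 bidders over all 3 slots is Granite→Slot 4 ($106), Pioneer→Slot 1 ($112), total $218.
VCG payment = (others' best without Juno) − (others' welfare with Juno) = 218 − 194 = $24.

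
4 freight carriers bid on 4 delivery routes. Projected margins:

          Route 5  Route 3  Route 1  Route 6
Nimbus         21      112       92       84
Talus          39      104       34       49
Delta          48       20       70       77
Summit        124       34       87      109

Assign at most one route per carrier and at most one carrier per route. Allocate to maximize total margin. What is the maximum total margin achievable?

Optimal: Nimbus→Route 1 ($92k), Talus→Route 3 ($104k), Delta→Route 6 ($77k), Summit→Route 5 ($124k) — total 92+104+77+124 = $397k.
Column-greedy (each route in turn goes to its best remaining carrier) gives $355k, worse by 42.
Next-best assignment: Nimbus→Route 6, Talus→Route 3, Delta→Route 1, Summit→Route 5 = $382k.
Every other assignment is strictly worse.

Max total: $397k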